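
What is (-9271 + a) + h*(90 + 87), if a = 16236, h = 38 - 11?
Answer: 11744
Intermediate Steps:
h = 27
(-9271 + a) + h*(90 + 87) = (-9271 + 16236) + 27*(90 + 87) = 6965 + 27*177 = 6965 + 4779 = 11744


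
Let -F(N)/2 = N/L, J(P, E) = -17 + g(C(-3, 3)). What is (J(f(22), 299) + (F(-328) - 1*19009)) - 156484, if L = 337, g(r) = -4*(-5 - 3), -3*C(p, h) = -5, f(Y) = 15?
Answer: -59135430/337 ≈ -1.7548e+5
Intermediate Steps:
C(p, h) = 5/3 (C(p, h) = -⅓*(-5) = 5/3)
g(r) = 32 (g(r) = -4*(-8) = 32)
J(P, E) = 15 (J(P, E) = -17 + 32 = 15)
F(N) = -2*N/337
(J(f(22), 299) + (F(-328) - 1*19009)) - 156484 = (15 + (-2/337*(-328) - 1*19009)) - 156484 = (15 + (656/337 - 19009)) - 156484 = (15 - 6405377/337) - 156484 = -6400322/337 - 156484 = -59135430/337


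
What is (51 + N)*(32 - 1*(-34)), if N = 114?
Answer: 10890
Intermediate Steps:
(51 + N)*(32 - 1*(-34)) = (51 + 114)*(32 - 1*(-34)) = 165*(32 + 34) = 165*66 = 10890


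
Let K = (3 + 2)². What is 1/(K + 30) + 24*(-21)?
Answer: -27719/55 ≈ -503.98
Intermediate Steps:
K = 25 (K = 5² = 25)
1/(K + 30) + 24*(-21) = 1/(25 + 30) + 24*(-21) = 1/55 - 504 = -27719/55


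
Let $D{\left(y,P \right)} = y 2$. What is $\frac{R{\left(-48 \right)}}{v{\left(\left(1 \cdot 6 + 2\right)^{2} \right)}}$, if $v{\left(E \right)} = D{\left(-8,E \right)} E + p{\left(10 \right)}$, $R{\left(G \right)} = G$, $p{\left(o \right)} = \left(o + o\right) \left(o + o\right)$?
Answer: $\frac{1}{13} \approx 0.076923$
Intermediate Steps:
$p{\left(o \right)} = 4 o^{2}$ ($p{\left(o \right)} = 2 o 2 o = 4 o^{2}$)
$D{\left(y,P \right)} = 2 y$
$v{\left(E \right)} = 400 - 16 E$ ($v{\left(E \right)} = 2 \left(-8\right) E + 4 \cdot 10^{2} = - 16 E + 4 \cdot 100 = - 16 E + 400 = 400 - 16 E$)
$\frac{R{\left(-48 \right)}}{v{\left(\left(1 \cdot 6 + 2\right)^{2} \right)}} = - \frac{48}{400 - 16 \left(1 \cdot 6 + 2\right)^{2}} = - \frac{48}{400 - 16 \left(6 + 2\right)^{2}} = - \frac{48}{400 - 16 \cdot 8^{2}} = - \frac{48}{400 - 1024} = - \frac{48}{-624} = \left(-48\right) \left(- \frac{1}{624}\right) = \frac{1}{13}$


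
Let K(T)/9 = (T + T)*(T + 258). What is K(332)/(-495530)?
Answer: -352584/49553 ≈ -7.1153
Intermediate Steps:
K(T) = 18*T*(258 + T) (K(T) = 9*((T + T)*(T + 258)) = 9*((2*T)*(258 + T)) = 9*(2*T*(258 + T)) = 18*T*(258 + T))
K(332)/(-495530) = (18*332*(258 + 332))/(-495530) = (18*332*590)*(-1/495530) = 3525840*(-1/495530) = -352584/49553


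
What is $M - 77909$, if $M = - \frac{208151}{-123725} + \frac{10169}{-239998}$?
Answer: $- \frac{2313361869753777}{29693752550} \approx -77907.0$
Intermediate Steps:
$M = \frac{48697664173}{29693752550}$ ($M = \left(-208151\right) \left(- \frac{1}{123725}\right) + 10169 \left(- \frac{1}{239998}\right) = \frac{208151}{123725} - \frac{10169}{239998} = \frac{48697664173}{29693752550} \approx 1.64$)
$M - 77909 = \frac{48697664173}{29693752550} - 77909 = - \frac{2313361869753777}{29693752550}$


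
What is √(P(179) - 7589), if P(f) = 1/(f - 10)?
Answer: 2*I*√320635/13 ≈ 87.115*I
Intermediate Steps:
P(f) = 1/(-10 + f)
√(P(179) - 7589) = √(1/(-10 + 179) - 7589) = √(1/169 - 7589) = √(-1282540/169) = 2*I*√320635/13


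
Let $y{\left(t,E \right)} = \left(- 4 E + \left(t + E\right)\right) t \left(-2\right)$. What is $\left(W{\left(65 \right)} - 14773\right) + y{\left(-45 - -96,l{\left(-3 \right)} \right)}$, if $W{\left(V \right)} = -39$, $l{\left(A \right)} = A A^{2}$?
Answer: $-28276$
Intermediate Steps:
$l{\left(A \right)} = A^{3}$
$y{\left(t,E \right)} = - 2 t \left(t - 3 E\right)$ ($y{\left(t,E \right)} = \left(- 4 E + \left(E + t\right)\right) t \left(-2\right) = \left(t - 3 E\right) t \left(-2\right) = t \left(t - 3 E\right) \left(-2\right) = - 2 t \left(t - 3 E\right)$)
$\left(W{\left(65 \right)} - 14773\right) + y{\left(-45 - -96,l{\left(-3 \right)} \right)} = \left(-39 - 14773\right) + 2 \left(-45 - -96\right) \left(- (-45 - -96) + 3 \left(-3\right)^{3}\right) = \left(-39 - 14773\right) + 2 \left(-45 + 96\right) \left(- (-45 + 96) + 3 \left(-27\right)\right) = -14812 + 2 \cdot 51 \left(\left(-1\right) 51 - 81\right) = -14812 + 2 \cdot 51 \left(-51 - 81\right) = -14812 + 2 \cdot 51 \left(-132\right) = -14812 - 13464 = -28276$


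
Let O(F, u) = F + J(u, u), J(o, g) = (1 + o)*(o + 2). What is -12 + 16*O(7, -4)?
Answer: 196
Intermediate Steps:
J(o, g) = (1 + o)*(2 + o)
O(F, u) = 2 + F + u**2 + 3*u (O(F, u) = F + (2 + u**2 + 3*u) = 2 + F + u**2 + 3*u)
-12 + 16*O(7, -4) = -12 + 16*(2 + 7 + (-4)**2 + 3*(-4)) = -12 + 16*(2 + 7 + 16 - 12) = -12 + 16*13 = -12 + 208 = 196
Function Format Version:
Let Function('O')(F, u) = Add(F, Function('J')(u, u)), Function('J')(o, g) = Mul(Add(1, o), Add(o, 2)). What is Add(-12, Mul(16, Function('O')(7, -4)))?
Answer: 196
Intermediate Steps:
Function('J')(o, g) = Mul(Add(1, o), Add(2, o))
Function('O')(F, u) = Add(2, F, Pow(u, 2), Mul(3, u)) (Function('O')(F, u) = Add(F, Add(2, Pow(u, 2), Mul(3, u))) = Add(2, F, Pow(u, 2), Mul(3, u)))
Add(-12, Mul(16, Function('O')(7, -4))) = Add(-12, Mul(16, Add(2, 7, Pow(-4, 2), Mul(3, -4)))) = Add(-12, Mul(16, Add(2, 7, 16, -12))) = Add(-12, Mul(16, 13)) = Add(-12, 208) = 196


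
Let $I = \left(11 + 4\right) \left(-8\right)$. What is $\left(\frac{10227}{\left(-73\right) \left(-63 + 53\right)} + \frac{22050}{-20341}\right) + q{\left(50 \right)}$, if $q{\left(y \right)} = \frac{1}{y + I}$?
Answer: $\frac{671015728}{51971255} \approx 12.911$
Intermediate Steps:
$I = -120$ ($I = 15 \left(-8\right) = -120$)
$q{\left(y \right)} = \frac{1}{-120 + y}$ ($q{\left(y \right)} = \frac{1}{y - 120} = \frac{1}{-120 + y}$)
$\left(\frac{10227}{\left(-73\right) \left(-63 + 53\right)} + \frac{22050}{-20341}\right) + q{\left(50 \right)} = \left(\frac{10227}{\left(-73\right) \left(-63 + 53\right)} + \frac{22050}{-20341}\right) + \frac{1}{-120 + 50} = \left(\frac{10227}{\left(-73\right) \left(-10\right)} + 22050 \left(- \frac{1}{20341}\right)\right) + \frac{1}{-70} = \left(\frac{10227}{730} - \frac{22050}{20341}\right) - \frac{1}{70} = \frac{191930907}{14848930} - \frac{1}{70} = \frac{671015728}{51971255}$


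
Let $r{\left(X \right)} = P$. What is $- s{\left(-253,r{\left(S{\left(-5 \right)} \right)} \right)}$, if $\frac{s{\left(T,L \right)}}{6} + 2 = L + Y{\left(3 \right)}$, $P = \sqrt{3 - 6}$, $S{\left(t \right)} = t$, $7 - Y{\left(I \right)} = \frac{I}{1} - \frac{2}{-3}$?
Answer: $-8 - 6 i \sqrt{3} \approx -8.0 - 10.392 i$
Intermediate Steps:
$Y{\left(I \right)} = \frac{19}{3} - I$ ($Y{\left(I \right)} = 7 - \left(\frac{I}{1} - \frac{2}{-3}\right) = 7 - \left(I 1 - - \frac{2}{3}\right) = 7 - \left(I + \frac{2}{3}\right) = 7 - \left(\frac{2}{3} + I\right) = \frac{19}{3} - I$)
$P = i \sqrt{3}$ ($P = \sqrt{-3} = i \sqrt{3} \approx 1.732 i$)
$r{\left(X \right)} = i \sqrt{3}$
$s{\left(T,L \right)} = 8 + 6 L$ ($s{\left(T,L \right)} = -12 + 6 \left(L + \left(\frac{19}{3} - 3\right)\right) = -12 + 6 \left(L + \frac{10}{3}\right) = -12 + 6 \left(\frac{10}{3} + L\right) = -12 + \left(20 + 6 L\right) = 8 + 6 L$)
$- s{\left(-253,r{\left(S{\left(-5 \right)} \right)} \right)} = - (8 + 6 i \sqrt{3}) = -8 - 6 i \sqrt{3}$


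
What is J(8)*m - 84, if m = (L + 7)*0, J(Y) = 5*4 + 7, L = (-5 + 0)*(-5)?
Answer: -84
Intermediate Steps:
L = 25 (L = -5*(-5) = 25)
J(Y) = 27 (J(Y) = 20 + 7 = 27)
m = 0 (m = (25 + 7)*0 = 32*0 = 0)
J(8)*m - 84 = 27*0 - 84 = 0 - 84 = -84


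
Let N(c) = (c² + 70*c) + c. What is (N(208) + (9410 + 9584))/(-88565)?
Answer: -77026/88565 ≈ -0.86971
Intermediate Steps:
N(c) = c² + 71*c
(N(208) + (9410 + 9584))/(-88565) = (208*(71 + 208) + (9410 + 9584))/(-88565) = (208*279 + 18994)*(-1/88565) = (58032 + 18994)*(-1/88565) = 77026*(-1/88565) = -77026/88565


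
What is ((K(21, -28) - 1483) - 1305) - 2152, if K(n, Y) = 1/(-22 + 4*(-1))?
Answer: -128441/26 ≈ -4940.0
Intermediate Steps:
K(n, Y) = -1/26 (K(n, Y) = 1/(-22 - 4) = 1/(-26) = -1/26)
((K(21, -28) - 1483) - 1305) - 2152 = ((-1/26 - 1483) - 1305) - 2152 = (-38559/26 - 1305) - 2152 = -72489/26 - 2152 = -128441/26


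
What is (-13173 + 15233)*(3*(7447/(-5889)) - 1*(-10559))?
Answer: 42682932200/1963 ≈ 2.1744e+7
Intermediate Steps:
(-13173 + 15233)*(3*(7447/(-5889)) - 1*(-10559)) = 2060*(3*(7447*(-1/5889)) + 10559) = 2060*(3*(-7447/5889) + 10559) = 2060*(-7447/1963 + 10559) = 2060*(20719870/1963) = 42682932200/1963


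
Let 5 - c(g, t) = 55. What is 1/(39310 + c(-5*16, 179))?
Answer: 1/39260 ≈ 2.5471e-5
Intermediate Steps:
c(g, t) = -50 (c(g, t) = 5 - 1*55 = 5 - 55 = -50)
1/(39310 + c(-5*16, 179)) = 1/(39310 - 50) = 1/39260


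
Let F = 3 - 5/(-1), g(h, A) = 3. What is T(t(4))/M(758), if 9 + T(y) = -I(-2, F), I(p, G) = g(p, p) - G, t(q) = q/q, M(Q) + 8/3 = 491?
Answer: -12/1465 ≈ -0.0081911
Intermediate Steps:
M(Q) = 1465/3 (M(Q) = -8/3 + 491 = 1465/3)
t(q) = 1
F = 8 (F = 3 - 1*(-5) = 3 + 5 = 8)
I(p, G) = 3 - G
T(y) = -4 (T(y) = -9 - (3 - 1*8) = -9 - (3 - 8) = -9 - 1*(-5) = -9 + 5 = -4)
T(t(4))/M(758) = -4/1465/3 = -4*3/1465 = -12/1465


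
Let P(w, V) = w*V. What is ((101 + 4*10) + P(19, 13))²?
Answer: 150544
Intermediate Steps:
P(w, V) = V*w
((101 + 4*10) + P(19, 13))² = ((101 + 4*10) + 13*19)² = ((101 + 40) + 247)² = (141 + 247)² = 388² = 150544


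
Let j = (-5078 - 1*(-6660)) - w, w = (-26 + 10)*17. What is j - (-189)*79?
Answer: 16785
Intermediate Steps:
w = -272 (w = -16*17 = -272)
j = 1854 (j = (-5078 - 1*(-6660)) - 1*(-272) = (-5078 + 6660) + 272 = 1582 + 272 = 1854)
j - (-189)*79 = 1854 - (-189)*79 = 1854 - 1*(-14931) = 1854 + 14931 = 16785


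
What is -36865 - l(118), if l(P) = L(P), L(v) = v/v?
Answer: -36866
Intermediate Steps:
L(v) = 1
l(P) = 1
-36865 - l(118) = -36865 - 1*1 = -36865 - 1 = -36866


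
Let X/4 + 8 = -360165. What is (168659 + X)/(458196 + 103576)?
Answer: -1272033/561772 ≈ -2.2643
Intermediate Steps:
X = -1440692 (X = -32 + 4*(-360165) = -32 - 1440660 = -1440692)
(168659 + X)/(458196 + 103576) = (168659 - 1440692)/(458196 + 103576) = -1272033/561772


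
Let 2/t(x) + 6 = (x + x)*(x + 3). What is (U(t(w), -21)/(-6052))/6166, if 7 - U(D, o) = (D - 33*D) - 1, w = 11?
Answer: -155/704351429 ≈ -2.2006e-7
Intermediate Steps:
t(x) = 2/(-6 + 2*x*(3 + x)) (t(x) = 2/(-6 + (x + x)*(x + 3)) = 2/(-6 + (2*x)*(3 + x)) = 2/(-6 + 2*x*(3 + x)))
U(D, o) = 8 + 32*D (U(D, o) = 7 - ((D - 33*D) - 1) = 7 - (-32*D - 1) = 7 - (-1 - 32*D) = 7 + (1 + 32*D) = 8 + 32*D)
(U(t(w), -21)/(-6052))/6166 = ((8 + 32/(-3 + 11**2 + 3*11))/(-6052))/6166 = ((8 + 32/(-3 + 121 + 33))*(-1/6052))*(1/6166) = ((8 + 32/151)*(-1/6052))*(1/6166) = ((1240/151)*(-1/6052))*(1/6166) = -310/228463*1/6166 = -155/704351429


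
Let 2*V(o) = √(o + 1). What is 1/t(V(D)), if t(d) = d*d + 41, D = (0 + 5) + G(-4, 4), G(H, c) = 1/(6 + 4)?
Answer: 40/1701 ≈ 0.023516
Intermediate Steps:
G(H, c) = ⅒ (G(H, c) = 1/10 = ⅒)
D = 51/10 (D = (0 + 5) + ⅒ = 5 + ⅒ = 51/10 ≈ 5.1000)
V(o) = √(1 + o)/2 (V(o) = √(o + 1)/2 = √(1 + o)/2)
t(d) = 41 + d² (t(d) = d² + 41 = 41 + d²)
1/t(V(D)) = 1/(41 + (√(1 + 51/10)/2)²) = 1/(41 + (√(61/10)/2)²) = 1/(41 + ((√610/10)/2)²) = 1/(41 + (√610/20)²) = 1/(41 + 61/40) = 1/(1701/40) = 40/1701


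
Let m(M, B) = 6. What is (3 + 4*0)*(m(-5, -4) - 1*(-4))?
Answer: 30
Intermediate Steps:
(3 + 4*0)*(m(-5, -4) - 1*(-4)) = (3 + 4*0)*(6 - 1*(-4)) = (3 + 0)*(6 + 4) = 3*10 = 30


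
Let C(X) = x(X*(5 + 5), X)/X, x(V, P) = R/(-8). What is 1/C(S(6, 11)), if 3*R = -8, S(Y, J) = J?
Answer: 33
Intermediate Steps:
R = -8/3 (R = (⅓)*(-8) = -8/3 ≈ -2.6667)
x(V, P) = ⅓ (x(V, P) = -8/3/(-8) = -8/3*(-⅛) = ⅓)
C(X) = 1/(3*X)
1/C(S(6, 11)) = 1/((⅓)/11) = 1/((⅓)*(1/11)) = 1/(1/33) = 33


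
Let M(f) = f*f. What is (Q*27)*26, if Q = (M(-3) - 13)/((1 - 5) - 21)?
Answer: 2808/25 ≈ 112.32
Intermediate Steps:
M(f) = f**2
Q = 4/25 (Q = ((-3)**2 - 13)/((1 - 5) - 21) = (9 - 13)/(-4 - 21) = -4/(-25) = -4*(-1/25) = 4/25 ≈ 0.16000)
(Q*27)*26 = ((4/25)*27)*26 = (108/25)*26 = 2808/25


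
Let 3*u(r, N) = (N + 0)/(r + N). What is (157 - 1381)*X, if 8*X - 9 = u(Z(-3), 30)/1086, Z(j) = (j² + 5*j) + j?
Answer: -1744744/1267 ≈ -1377.1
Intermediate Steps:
Z(j) = j² + 6*j
u(r, N) = N/(3*(N + r)) (u(r, N) = ((N + 0)/(r + N))/3 = (N/(N + r))/3 = N/(3*(N + r)))
X = 12829/11403 (X = 9/8 + (((⅓)*30/(30 - 3*(6 - 3)))/1086)/8 = 9/8 + (((⅓)*30/(30 - 3*3))*(1/1086))/8 = 9/8 + (((⅓)*30/(30 - 9))*(1/1086))/8 = 9/8 + (((⅓)*30/21)*(1/1086))/8 = 9/8 + (((⅓)*30*(1/21))*(1/1086))/8 = 9/8 + ((10/21)*(1/1086))/8 = 9/8 + (⅛)*(5/11403) = 9/8 + 5/91224 = 12829/11403 ≈ 1.1251)
(157 - 1381)*X = (157 - 1381)*(12829/11403) = -1224*12829/11403 = -1744744/1267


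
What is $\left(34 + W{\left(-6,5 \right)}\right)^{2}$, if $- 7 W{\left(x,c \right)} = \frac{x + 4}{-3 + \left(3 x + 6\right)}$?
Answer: $\frac{12730624}{11025} \approx 1154.7$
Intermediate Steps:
$W{\left(x,c \right)} = - \frac{4 + x}{7 \left(3 + 3 x\right)}$ ($W{\left(x,c \right)} = - \frac{\left(x + 4\right) \frac{1}{-3 + \left(3 x + 6\right)}}{7} = - \frac{\left(4 + x\right) \frac{1}{-3 + \left(6 + 3 x\right)}}{7} = - \frac{\left(4 + x\right) \frac{1}{3 + 3 x}}{7} = - \frac{\frac{1}{3 + 3 x} \left(4 + x\right)}{7} = - \frac{4 + x}{7 \left(3 + 3 x\right)}$)
$\left(34 + W{\left(-6,5 \right)}\right)^{2} = \left(34 + \frac{-4 - -6}{21 \left(1 - 6\right)}\right)^{2} = \left(34 + \frac{-4 + 6}{21 \left(-5\right)}\right)^{2} = \left(34 + \frac{1}{21} \left(- \frac{1}{5}\right) 2\right)^{2} = \left(34 - \frac{2}{105}\right)^{2} = \left(\frac{3568}{105}\right)^{2} = \frac{12730624}{11025}$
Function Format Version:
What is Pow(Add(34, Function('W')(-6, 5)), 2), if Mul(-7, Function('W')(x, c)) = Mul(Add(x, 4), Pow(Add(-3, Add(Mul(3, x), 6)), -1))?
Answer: Rational(12730624, 11025) ≈ 1154.7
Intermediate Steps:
Function('W')(x, c) = Mul(Rational(-1, 7), Pow(Add(3, Mul(3, x)), -1), Add(4, x)) (Function('W')(x, c) = Mul(Rational(-1, 7), Mul(Add(x, 4), Pow(Add(-3, Add(Mul(3, x), 6)), -1))) = Mul(Rational(-1, 7), Mul(Add(4, x), Pow(Add(-3, Add(6, Mul(3, x))), -1))) = Mul(Rational(-1, 7), Mul(Add(4, x), Pow(Add(3, Mul(3, x)), -1))) = Mul(Rational(-1, 7), Mul(Pow(Add(3, Mul(3, x)), -1), Add(4, x))) = Mul(Rational(-1, 7), Pow(Add(3, Mul(3, x)), -1), Add(4, x)))
Pow(Add(34, Function('W')(-6, 5)), 2) = Pow(Add(34, Mul(Rational(1, 21), Pow(Add(1, -6), -1), Add(-4, Mul(-1, -6)))), 2) = Pow(Add(34, Mul(Rational(1, 21), Pow(-5, -1), Add(-4, 6))), 2) = Pow(Add(34, Mul(Rational(1, 21), Rational(-1, 5), 2)), 2) = Pow(Add(34, Rational(-2, 105)), 2) = Pow(Rational(3568, 105), 2) = Rational(12730624, 11025)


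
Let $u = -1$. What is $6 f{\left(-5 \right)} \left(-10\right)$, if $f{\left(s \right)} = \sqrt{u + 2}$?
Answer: $-60$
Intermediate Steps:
$f{\left(s \right)} = 1$ ($f{\left(s \right)} = \sqrt{-1 + 2} = \sqrt{1} = 1$)
$6 f{\left(-5 \right)} \left(-10\right) = 6 \cdot 1 \left(-10\right) = 6 \left(-10\right) = -60$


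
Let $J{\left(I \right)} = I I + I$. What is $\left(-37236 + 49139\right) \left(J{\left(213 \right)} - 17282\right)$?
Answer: $336854900$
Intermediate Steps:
$J{\left(I \right)} = I + I^{2}$ ($J{\left(I \right)} = I^{2} + I = I + I^{2}$)
$\left(-37236 + 49139\right) \left(J{\left(213 \right)} - 17282\right) = \left(-37236 + 49139\right) \left(213 \left(1 + 213\right) - 17282\right) = 11903 \left(213 \cdot 214 - 17282\right) = 11903 \left(45582 - 17282\right) = 11903 \cdot 28300 = 336854900$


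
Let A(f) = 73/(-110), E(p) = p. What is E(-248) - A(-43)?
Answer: -27207/110 ≈ -247.34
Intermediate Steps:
A(f) = -73/110 (A(f) = 73*(-1/110) = -73/110)
E(-248) - A(-43) = -248 - 1*(-73/110) = -248 + 73/110 = -27207/110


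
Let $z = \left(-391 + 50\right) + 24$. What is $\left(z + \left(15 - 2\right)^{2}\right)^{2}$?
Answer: $21904$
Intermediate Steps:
$z = -317$ ($z = -341 + 24 = -317$)
$\left(z + \left(15 - 2\right)^{2}\right)^{2} = \left(-317 + \left(15 - 2\right)^{2}\right)^{2} = \left(-317 + 13^{2}\right)^{2} = \left(-317 + 169\right)^{2} = \left(-148\right)^{2} = 21904$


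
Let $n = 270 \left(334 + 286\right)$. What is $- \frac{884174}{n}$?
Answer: $- \frac{442087}{83700} \approx -5.2818$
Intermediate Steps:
$n = 167400$ ($n = 270 \cdot 620 = 167400$)
$- \frac{884174}{n} = - \frac{884174}{167400} = \left(-884174\right) \frac{1}{167400} = - \frac{442087}{83700}$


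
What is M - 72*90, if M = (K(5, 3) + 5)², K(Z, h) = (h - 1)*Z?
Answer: -6255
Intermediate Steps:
K(Z, h) = Z*(-1 + h) (K(Z, h) = (-1 + h)*Z = Z*(-1 + h))
M = 225 (M = (5*(-1 + 3) + 5)² = (5*2 + 5)² = (10 + 5)² = 15² = 225)
M - 72*90 = 225 - 72*90 = 225 - 6480 = -6255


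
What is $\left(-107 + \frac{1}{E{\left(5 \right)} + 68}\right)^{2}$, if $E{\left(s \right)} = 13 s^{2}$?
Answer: $\frac{1768202500}{154449} \approx 11448.0$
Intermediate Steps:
$\left(-107 + \frac{1}{E{\left(5 \right)} + 68}\right)^{2} = \left(-107 + \frac{1}{13 \cdot 5^{2} + 68}\right)^{2} = \left(-107 + \frac{1}{13 \cdot 25 + 68}\right)^{2} = \left(-107 + \frac{1}{325 + 68}\right)^{2} = \left(-107 + \frac{1}{393}\right)^{2} = \left(- \frac{42050}{393}\right)^{2} = \frac{1768202500}{154449}$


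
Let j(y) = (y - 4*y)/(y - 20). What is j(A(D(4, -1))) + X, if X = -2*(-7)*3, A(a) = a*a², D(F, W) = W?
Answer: 293/7 ≈ 41.857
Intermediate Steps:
A(a) = a³
X = 42 (X = 14*3 = 42)
j(y) = -3*y/(-20 + y) (j(y) = (-3*y)/(-20 + y) = -3*y/(-20 + y))
j(A(D(4, -1))) + X = -3*(-1)³/(-20 + (-1)³) + 42 = -3*(-1)/(-20 - 1) + 42 = -3*(-1)/(-21) + 42 = -3*(-1)*(-1/21) + 42 = -⅐ + 42 = 293/7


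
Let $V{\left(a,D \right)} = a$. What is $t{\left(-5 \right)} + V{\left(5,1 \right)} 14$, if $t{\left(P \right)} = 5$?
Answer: $75$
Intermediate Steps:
$t{\left(-5 \right)} + V{\left(5,1 \right)} 14 = 5 + 5 \cdot 14 = 5 + 70 = 75$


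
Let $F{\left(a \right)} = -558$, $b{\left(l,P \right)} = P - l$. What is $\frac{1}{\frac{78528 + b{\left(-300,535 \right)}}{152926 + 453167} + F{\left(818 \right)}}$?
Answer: $- \frac{606093}{338120531} \approx -0.0017925$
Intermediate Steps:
$\frac{1}{\frac{78528 + b{\left(-300,535 \right)}}{152926 + 453167} + F{\left(818 \right)}} = \frac{1}{\frac{78528 + \left(535 - -300\right)}{152926 + 453167} - 558} = \frac{1}{\frac{78528 + \left(535 + 300\right)}{606093} - 558} = \frac{1}{\left(78528 + 835\right) \frac{1}{606093} - 558} = \frac{1}{79363 \cdot \frac{1}{606093} - 558} = \frac{1}{\frac{79363}{606093} - 558} = \frac{1}{- \frac{338120531}{606093}} = - \frac{606093}{338120531}$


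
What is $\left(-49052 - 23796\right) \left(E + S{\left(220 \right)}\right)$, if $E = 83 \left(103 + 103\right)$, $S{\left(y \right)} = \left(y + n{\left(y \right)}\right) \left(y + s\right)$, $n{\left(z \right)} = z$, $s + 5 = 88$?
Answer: $-10957650464$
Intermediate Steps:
$s = 83$ ($s = -5 + 88 = 83$)
$S{\left(y \right)} = 2 y \left(83 + y\right)$ ($S{\left(y \right)} = \left(y + y\right) \left(y + 83\right) = 2 y \left(83 + y\right)$)
$E = 17098$ ($E = 83 \cdot 206 = 17098$)
$\left(-49052 - 23796\right) \left(E + S{\left(220 \right)}\right) = \left(-49052 - 23796\right) \left(17098 + 2 \cdot 220 \left(83 + 220\right)\right) = - 72848 \left(17098 + 2 \cdot 220 \cdot 303\right) = - 72848 \left(17098 + 133320\right) = \left(-72848\right) 150418 = -10957650464$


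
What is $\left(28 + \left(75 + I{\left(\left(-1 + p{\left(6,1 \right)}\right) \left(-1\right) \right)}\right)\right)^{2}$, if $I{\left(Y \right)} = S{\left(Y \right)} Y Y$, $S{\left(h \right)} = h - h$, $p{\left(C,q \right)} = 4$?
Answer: $10609$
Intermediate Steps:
$S{\left(h \right)} = 0$
$I{\left(Y \right)} = 0$ ($I{\left(Y \right)} = 0 Y Y = 0 Y = 0$)
$\left(28 + \left(75 + I{\left(\left(-1 + p{\left(6,1 \right)}\right) \left(-1\right) \right)}\right)\right)^{2} = \left(28 + \left(75 + 0\right)\right)^{2} = \left(28 + 75\right)^{2} = 103^{2} = 10609$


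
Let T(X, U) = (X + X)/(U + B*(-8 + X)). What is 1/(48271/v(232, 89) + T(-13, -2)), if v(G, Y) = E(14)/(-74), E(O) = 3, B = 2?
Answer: -66/78585149 ≈ -8.3985e-7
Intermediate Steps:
v(G, Y) = -3/74 (v(G, Y) = 3/(-74) = 3*(-1/74) = -3/74)
T(X, U) = 2*X/(-16 + U + 2*X) (T(X, U) = (X + X)/(U + 2*(-8 + X)) = (2*X)/(U + (-16 + 2*X)) = (2*X)/(-16 + U + 2*X) = 2*X/(-16 + U + 2*X))
1/(48271/v(232, 89) + T(-13, -2)) = 1/(48271/(-3/74) + 2*(-13)/(-16 - 2 + 2*(-13))) = 1/(48271*(-74/3) + 2*(-13)/(-16 - 2 - 26)) = 1/(-3572054/3 + 2*(-13)/(-44)) = 1/(-3572054/3 + 2*(-13)*(-1/44)) = 1/(-3572054/3 + 13/22) = 1/(-78585149/66) = -66/78585149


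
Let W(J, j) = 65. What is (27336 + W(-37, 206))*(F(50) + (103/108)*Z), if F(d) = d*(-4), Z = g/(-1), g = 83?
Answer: -826112749/108 ≈ -7.6492e+6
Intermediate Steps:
Z = -83 (Z = 83/(-1) = 83*(-1) = -83)
F(d) = -4*d
(27336 + W(-37, 206))*(F(50) + (103/108)*Z) = (27336 + 65)*(-4*50 + (103/108)*(-83)) = 27401*(-200 + (103*(1/108))*(-83)) = 27401*(-200 + (103/108)*(-83)) = 27401*(-200 - 8549/108) = 27401*(-30149/108) = -826112749/108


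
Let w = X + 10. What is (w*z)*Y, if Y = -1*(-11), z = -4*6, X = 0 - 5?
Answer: -1320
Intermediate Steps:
X = -5
w = 5 (w = -5 + 10 = 5)
z = -24
Y = 11
(w*z)*Y = (5*(-24))*11 = -120*11 = -1320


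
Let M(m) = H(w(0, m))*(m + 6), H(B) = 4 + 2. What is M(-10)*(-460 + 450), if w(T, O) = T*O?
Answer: 240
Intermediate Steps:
w(T, O) = O*T
H(B) = 6
M(m) = 36 + 6*m (M(m) = 6*(m + 6) = 6*(6 + m) = 36 + 6*m)
M(-10)*(-460 + 450) = (36 + 6*(-10))*(-460 + 450) = (36 - 60)*(-10) = -24*(-10) = 240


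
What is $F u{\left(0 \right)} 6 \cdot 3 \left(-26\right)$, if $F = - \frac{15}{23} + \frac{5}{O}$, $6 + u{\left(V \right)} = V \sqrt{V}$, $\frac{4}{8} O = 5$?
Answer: $- \frac{9828}{23} \approx -427.3$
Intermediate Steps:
$O = 10$ ($O = 2 \cdot 5 = 10$)
$u{\left(V \right)} = -6 + V^{\frac{3}{2}}$ ($u{\left(V \right)} = -6 + V \sqrt{V} = -6 + V^{\frac{3}{2}}$)
$F = - \frac{7}{46}$ ($F = - \frac{15}{23} + \frac{5}{10} = \left(-15\right) \frac{1}{23} + 5 \cdot \frac{1}{10} = - \frac{15}{23} + \frac{1}{2} = - \frac{7}{46} \approx -0.15217$)
$F u{\left(0 \right)} 6 \cdot 3 \left(-26\right) = - \frac{7 \left(-6 + 0^{\frac{3}{2}}\right) 6 \cdot 3}{46} \left(-26\right) = - \frac{7 \left(-6 + 0\right) 6 \cdot 3}{46} \left(-26\right) = - \frac{7 \left(-6\right) 6 \cdot 3}{46} \left(-26\right) = - \frac{7 \left(\left(-36\right) 3\right)}{46} \left(-26\right) = \left(- \frac{7}{46}\right) \left(-108\right) \left(-26\right) = \frac{378}{23} \left(-26\right) = - \frac{9828}{23}$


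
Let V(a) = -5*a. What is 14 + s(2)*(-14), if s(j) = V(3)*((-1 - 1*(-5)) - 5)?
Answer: -196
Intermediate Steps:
s(j) = 15 (s(j) = (-5*3)*((-1 - 1*(-5)) - 5) = -15*((-1 + 5) - 5) = -15*(4 - 5) = -15*(-1) = 15)
14 + s(2)*(-14) = 14 + 15*(-14) = 14 - 210 = -196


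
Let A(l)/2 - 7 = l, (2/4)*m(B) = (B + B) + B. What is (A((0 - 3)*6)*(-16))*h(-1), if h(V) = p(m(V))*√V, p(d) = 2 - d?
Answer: 2816*I ≈ 2816.0*I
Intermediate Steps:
m(B) = 6*B (m(B) = 2*((B + B) + B) = 2*(2*B + B) = 2*(3*B) = 6*B)
A(l) = 14 + 2*l
h(V) = √V*(2 - 6*V) (h(V) = (2 - 6*V)*√V = √V*(2 - 6*V))
(A((0 - 3)*6)*(-16))*h(-1) = ((14 + 2*((0 - 3)*6))*(-16))*(√(-1)*(2 - 6*(-1))) = ((14 + 2*(-3*6))*(-16))*(I*(2 + 6)) = ((14 + 2*(-18))*(-16))*(I*8) = ((14 - 36)*(-16))*(8*I) = (-22*(-16))*(8*I) = 352*(8*I) = 2816*I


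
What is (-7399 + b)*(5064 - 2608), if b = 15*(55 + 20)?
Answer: -15408944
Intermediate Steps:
b = 1125 (b = 15*75 = 1125)
(-7399 + b)*(5064 - 2608) = (-7399 + 1125)*(5064 - 2608) = -6274*2456 = -15408944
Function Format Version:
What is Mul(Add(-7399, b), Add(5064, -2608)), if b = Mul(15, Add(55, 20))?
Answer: -15408944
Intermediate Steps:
b = 1125 (b = Mul(15, 75) = 1125)
Mul(Add(-7399, b), Add(5064, -2608)) = Mul(Add(-7399, 1125), Add(5064, -2608)) = Mul(-6274, 2456) = -15408944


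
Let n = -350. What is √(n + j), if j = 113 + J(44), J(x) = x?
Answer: I*√193 ≈ 13.892*I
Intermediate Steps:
j = 157 (j = 113 + 44 = 157)
√(n + j) = √(-350 + 157) = √(-193) = I*√193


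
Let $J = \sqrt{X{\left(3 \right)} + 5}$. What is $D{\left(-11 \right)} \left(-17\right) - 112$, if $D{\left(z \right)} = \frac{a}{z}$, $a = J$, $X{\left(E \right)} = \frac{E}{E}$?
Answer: $-112 + \frac{17 \sqrt{6}}{11} \approx -108.21$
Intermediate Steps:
$X{\left(E \right)} = 1$
$J = \sqrt{6}$ ($J = \sqrt{1 + 5} = \sqrt{6} \approx 2.4495$)
$a = \sqrt{6} \approx 2.4495$
$D{\left(z \right)} = \frac{\sqrt{6}}{z}$
$D{\left(-11 \right)} \left(-17\right) - 112 = \frac{\sqrt{6}}{-11} \left(-17\right) - 112 = \sqrt{6} \left(- \frac{1}{11}\right) \left(-17\right) - 112 = - \frac{\sqrt{6}}{11} \left(-17\right) - 112 = \frac{17 \sqrt{6}}{11} - 112 = -112 + \frac{17 \sqrt{6}}{11}$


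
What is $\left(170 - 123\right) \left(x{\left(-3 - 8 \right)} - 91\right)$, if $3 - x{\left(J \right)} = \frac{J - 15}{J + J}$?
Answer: $- \frac{46107}{11} \approx -4191.5$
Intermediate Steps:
$x{\left(J \right)} = 3 - \frac{-15 + J}{2 J}$ ($x{\left(J \right)} = 3 - \frac{J - 15}{J + J} = 3 - \frac{-15 + J}{2 J}$)
$\left(170 - 123\right) \left(x{\left(-3 - 8 \right)} - 91\right) = \left(170 - 123\right) \left(\frac{5 \left(3 - 11\right)}{2 \left(-3 - 8\right)} - 91\right) = 47 \left(\frac{5 \left(3 - 11\right)}{2 \left(-3 - 8\right)} - 91\right) = 47 \left(\frac{5 \left(3 - 11\right)}{2 \left(-11\right)} - 91\right) = 47 \left(\frac{5}{2} \left(- \frac{1}{11}\right) \left(-8\right) - 91\right) = 47 \left(\frac{20}{11} - 91\right) = 47 \left(- \frac{981}{11}\right) = - \frac{46107}{11}$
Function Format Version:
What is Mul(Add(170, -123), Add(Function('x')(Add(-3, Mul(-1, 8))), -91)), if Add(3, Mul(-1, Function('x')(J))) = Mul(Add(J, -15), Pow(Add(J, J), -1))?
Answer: Rational(-46107, 11) ≈ -4191.5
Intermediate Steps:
Function('x')(J) = Add(3, Mul(Rational(-1, 2), Pow(J, -1), Add(-15, J))) (Function('x')(J) = Add(3, Mul(-1, Mul(Add(J, -15), Pow(Add(J, J), -1)))) = Add(3, Mul(-1, Mul(Add(-15, J), Pow(Mul(2, J), -1)))) = Add(3, Mul(-1, Mul(Add(-15, J), Mul(Rational(1, 2), Pow(J, -1))))) = Add(3, Mul(-1, Mul(Rational(1, 2), Pow(J, -1), Add(-15, J)))) = Add(3, Mul(Rational(-1, 2), Pow(J, -1), Add(-15, J))))
Mul(Add(170, -123), Add(Function('x')(Add(-3, Mul(-1, 8))), -91)) = Mul(Add(170, -123), Add(Mul(Rational(5, 2), Pow(Add(-3, Mul(-1, 8)), -1), Add(3, Add(-3, Mul(-1, 8)))), -91)) = Mul(47, Add(Mul(Rational(5, 2), Pow(Add(-3, -8), -1), Add(3, Add(-3, -8))), -91)) = Mul(47, Add(Mul(Rational(5, 2), Pow(-11, -1), Add(3, -11)), -91)) = Mul(47, Add(Mul(Rational(5, 2), Rational(-1, 11), -8), -91)) = Mul(47, Add(Rational(20, 11), -91)) = Mul(47, Rational(-981, 11)) = Rational(-46107, 11)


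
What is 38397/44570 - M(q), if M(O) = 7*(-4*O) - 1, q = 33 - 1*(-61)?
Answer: 117391207/44570 ≈ 2633.9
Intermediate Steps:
q = 94 (q = 33 + 61 = 94)
M(O) = -1 - 28*O (M(O) = -28*O - 1 = -1 - 28*O)
38397/44570 - M(q) = 38397/44570 - (-1 - 28*94) = 38397*(1/44570) - (-1 - 2632) = 38397/44570 - 1*(-2633) = 38397/44570 + 2633 = 117391207/44570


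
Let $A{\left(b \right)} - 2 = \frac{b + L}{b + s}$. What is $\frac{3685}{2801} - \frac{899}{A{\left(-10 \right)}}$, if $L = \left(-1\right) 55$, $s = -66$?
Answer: $- \frac{6147609}{19607} \approx -313.54$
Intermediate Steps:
$L = -55$
$A{\left(b \right)} = 2 + \frac{-55 + b}{-66 + b}$ ($A{\left(b \right)} = 2 + \frac{b - 55}{b - 66} = 2 + \frac{-55 + b}{-66 + b}$)
$\frac{3685}{2801} - \frac{899}{A{\left(-10 \right)}} = \frac{3685}{2801} - \frac{899}{\frac{1}{-66 - 10} \left(-187 + 3 \left(-10\right)\right)} = 3685 \cdot \frac{1}{2801} - \frac{899}{\frac{1}{-76} \left(-187 - 30\right)} = \frac{3685}{2801} - \frac{899}{\left(- \frac{1}{76}\right) \left(-217\right)} = \frac{3685}{2801} - \frac{899}{\frac{217}{76}} = \frac{3685}{2801} - \frac{2204}{7} = - \frac{6147609}{19607}$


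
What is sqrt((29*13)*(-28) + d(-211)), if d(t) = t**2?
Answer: sqrt(33965) ≈ 184.30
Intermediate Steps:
sqrt((29*13)*(-28) + d(-211)) = sqrt((29*13)*(-28) + (-211)**2) = sqrt(377*(-28) + 44521) = sqrt(-10556 + 44521) = sqrt(33965)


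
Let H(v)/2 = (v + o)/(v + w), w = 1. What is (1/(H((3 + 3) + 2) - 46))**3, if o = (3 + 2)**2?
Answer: -27/1560896 ≈ -1.7298e-5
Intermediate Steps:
o = 25 (o = 5**2 = 25)
H(v) = 2*(25 + v)/(1 + v) (H(v) = 2*((v + 25)/(v + 1)) = 2*((25 + v)/(1 + v)) = 2*(25 + v)/(1 + v))
(1/(H((3 + 3) + 2) - 46))**3 = (1/(2*(25 + ((3 + 3) + 2))/(1 + ((3 + 3) + 2)) - 46))**3 = (1/(2*(25 + (6 + 2))/(1 + (6 + 2)) - 46))**3 = (1/(2*(25 + 8)/(1 + 8) - 46))**3 = (1/(2*33/9 - 46))**3 = (1/(2*(1/9)*33 - 46))**3 = (1/(22/3 - 46))**3 = (1/(-116/3))**3 = (-3/116)**3 = -27/1560896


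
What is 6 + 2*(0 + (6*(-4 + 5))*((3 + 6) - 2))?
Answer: 90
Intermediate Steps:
6 + 2*(0 + (6*(-4 + 5))*((3 + 6) - 2)) = 6 + 2*(0 + (6*1)*(9 - 2)) = 6 + 2*(0 + 6*7) = 6 + 2*(0 + 42) = 6 + 2*42 = 6 + 84 = 90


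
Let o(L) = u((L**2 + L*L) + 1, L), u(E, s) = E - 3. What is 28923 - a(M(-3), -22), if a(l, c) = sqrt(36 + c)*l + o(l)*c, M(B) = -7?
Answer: 31035 + 7*sqrt(14) ≈ 31061.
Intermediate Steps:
u(E, s) = -3 + E
o(L) = -2 + 2*L**2 (o(L) = -3 + ((L**2 + L*L) + 1) = -3 + ((L**2 + L**2) + 1) = -3 + (2*L**2 + 1) = -3 + (1 + 2*L**2) = -2 + 2*L**2)
a(l, c) = c*(-2 + 2*l**2) + l*sqrt(36 + c) (a(l, c) = sqrt(36 + c)*l + (-2 + 2*l**2)*c = l*sqrt(36 + c) + c*(-2 + 2*l**2) = c*(-2 + 2*l**2) + l*sqrt(36 + c))
28923 - a(M(-3), -22) = 28923 - (-7*sqrt(36 - 22) + 2*(-22)*(-1 + (-7)**2)) = 28923 - (-7*sqrt(14) + 2*(-22)*(-1 + 49)) = 28923 - (-7*sqrt(14) + 2*(-22)*48) = 28923 - (-7*sqrt(14) - 2112) = 28923 - (-2112 - 7*sqrt(14)) = 28923 + (2112 + 7*sqrt(14)) = 31035 + 7*sqrt(14)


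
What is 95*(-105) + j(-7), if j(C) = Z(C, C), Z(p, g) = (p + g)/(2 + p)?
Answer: -49861/5 ≈ -9972.2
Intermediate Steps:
Z(p, g) = (g + p)/(2 + p)
j(C) = 2*C/(2 + C) (j(C) = (C + C)/(2 + C) = (2*C)/(2 + C) = 2*C/(2 + C))
95*(-105) + j(-7) = 95*(-105) + 2*(-7)/(2 - 7) = -9975 + 2*(-7)/(-5) = -9975 + 2*(-7)*(-⅕) = -9975 + 14/5 = -49861/5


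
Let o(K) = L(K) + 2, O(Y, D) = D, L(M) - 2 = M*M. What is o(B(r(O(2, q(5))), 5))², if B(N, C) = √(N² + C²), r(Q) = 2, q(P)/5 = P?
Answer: 1089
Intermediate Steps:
L(M) = 2 + M² (L(M) = 2 + M*M = 2 + M²)
q(P) = 5*P
B(N, C) = √(C² + N²)
o(K) = 4 + K² (o(K) = (2 + K²) + 2 = 4 + K²)
o(B(r(O(2, q(5))), 5))² = (4 + (√(5² + 2²))²)² = (4 + (√(25 + 4))²)² = (4 + (√29)²)² = (4 + 29)² = 33² = 1089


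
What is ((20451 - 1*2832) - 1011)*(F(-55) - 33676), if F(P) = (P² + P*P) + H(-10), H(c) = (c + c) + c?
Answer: -459310848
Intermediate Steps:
H(c) = 3*c (H(c) = 2*c + c = 3*c)
F(P) = -30 + 2*P² (F(P) = (P² + P*P) + 3*(-10) = (P² + P²) - 30 = 2*P² - 30 = -30 + 2*P²)
((20451 - 1*2832) - 1011)*(F(-55) - 33676) = ((20451 - 1*2832) - 1011)*((-30 + 2*(-55)²) - 33676) = ((20451 - 2832) - 1011)*((-30 + 2*3025) - 33676) = (17619 - 1011)*((-30 + 6050) - 33676) = 16608*(6020 - 33676) = 16608*(-27656) = -459310848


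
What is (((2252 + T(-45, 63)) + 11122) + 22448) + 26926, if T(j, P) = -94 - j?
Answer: 62699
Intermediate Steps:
(((2252 + T(-45, 63)) + 11122) + 22448) + 26926 = (((2252 + (-94 - 1*(-45))) + 11122) + 22448) + 26926 = (((2252 + (-94 + 45)) + 11122) + 22448) + 26926 = (((2252 - 49) + 11122) + 22448) + 26926 = ((2203 + 11122) + 22448) + 26926 = (13325 + 22448) + 26926 = 35773 + 26926 = 62699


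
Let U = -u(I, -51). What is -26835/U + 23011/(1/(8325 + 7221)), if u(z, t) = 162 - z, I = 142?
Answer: 1430921391/4 ≈ 3.5773e+8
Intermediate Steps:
U = -20 (U = -(162 - 1*142) = -(162 - 142) = -1*20 = -20)
-26835/U + 23011/(1/(8325 + 7221)) = -26835/(-20) + 23011/(1/(8325 + 7221)) = -26835*(-1/20) + 23011/(1/15546) = 5367/4 + 23011/(1/15546) = 5367/4 + 23011*15546 = 5367/4 + 357729006 = 1430921391/4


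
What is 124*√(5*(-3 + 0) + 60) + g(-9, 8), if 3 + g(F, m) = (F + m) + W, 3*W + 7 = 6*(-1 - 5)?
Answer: -55/3 + 372*√5 ≈ 813.48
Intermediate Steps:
W = -43/3 (W = -7/3 + (6*(-1 - 5))/3 = -7/3 + (6*(-6))/3 = -7/3 + (⅓)*(-36) = -7/3 - 12 = -43/3 ≈ -14.333)
g(F, m) = -52/3 + F + m (g(F, m) = -3 + ((F + m) - 43/3) = -3 + (-43/3 + F + m) = -52/3 + F + m)
124*√(5*(-3 + 0) + 60) + g(-9, 8) = 124*√(5*(-3 + 0) + 60) + (-52/3 - 9 + 8) = 124*√(5*(-3) + 60) - 55/3 = 124*√(-15 + 60) - 55/3 = 124*√45 - 55/3 = 124*(3*√5) - 55/3 = 372*√5 - 55/3 = -55/3 + 372*√5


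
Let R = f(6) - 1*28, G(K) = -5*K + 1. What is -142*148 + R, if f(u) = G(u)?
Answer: -21073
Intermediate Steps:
G(K) = 1 - 5*K
f(u) = 1 - 5*u
R = -57 (R = (1 - 5*6) - 1*28 = (1 - 30) - 28 = -29 - 28 = -57)
-142*148 + R = -142*148 - 57 = -21016 - 57 = -21073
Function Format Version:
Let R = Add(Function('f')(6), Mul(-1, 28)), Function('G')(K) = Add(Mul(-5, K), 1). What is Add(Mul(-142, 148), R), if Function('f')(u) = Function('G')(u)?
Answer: -21073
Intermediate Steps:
Function('G')(K) = Add(1, Mul(-5, K))
Function('f')(u) = Add(1, Mul(-5, u))
R = -57 (R = Add(Add(1, Mul(-5, 6)), Mul(-1, 28)) = Add(Add(1, -30), -28) = Add(-29, -28) = -57)
Add(Mul(-142, 148), R) = Add(Mul(-142, 148), -57) = Add(-21016, -57) = -21073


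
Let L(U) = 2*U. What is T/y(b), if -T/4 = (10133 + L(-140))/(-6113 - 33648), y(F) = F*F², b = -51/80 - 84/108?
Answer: -14710450176000/42070710883699 ≈ -0.34966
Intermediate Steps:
b = -1019/720 (b = -51*1/80 - 84*1/108 = -51/80 - 7/9 = -1019/720 ≈ -1.4153)
y(F) = F³
T = 39412/39761 (T = -4*(10133 + 2*(-140))/(-6113 - 33648) = -4*(10133 - 280)/(-39761) = -39412*(-1)/39761 = -4*(-9853/39761) = 39412/39761 ≈ 0.99122)
T/y(b) = 39412/(39761*((-1019/720)³)) = 39412/(39761*(-1058089859/373248000)) = (39412/39761)*(-373248000/1058089859) = -14710450176000/42070710883699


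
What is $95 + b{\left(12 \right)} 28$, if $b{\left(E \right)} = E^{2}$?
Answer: $4127$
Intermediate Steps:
$95 + b{\left(12 \right)} 28 = 95 + 12^{2} \cdot 28 = 95 + 144 \cdot 28 = 95 + 4032 = 4127$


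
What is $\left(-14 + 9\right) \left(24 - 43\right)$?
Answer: $95$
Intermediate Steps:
$\left(-14 + 9\right) \left(24 - 43\right) = \left(-5\right) \left(-19\right) = 95$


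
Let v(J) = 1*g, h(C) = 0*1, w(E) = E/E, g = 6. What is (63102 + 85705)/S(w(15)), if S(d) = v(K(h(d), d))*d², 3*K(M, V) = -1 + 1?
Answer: 148807/6 ≈ 24801.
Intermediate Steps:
w(E) = 1
h(C) = 0
K(M, V) = 0 (K(M, V) = (-1 + 1)/3 = (⅓)*0 = 0)
v(J) = 6 (v(J) = 1*6 = 6)
S(d) = 6*d²
(63102 + 85705)/S(w(15)) = (63102 + 85705)/((6*1²)) = 148807/((6*1)) = 148807/6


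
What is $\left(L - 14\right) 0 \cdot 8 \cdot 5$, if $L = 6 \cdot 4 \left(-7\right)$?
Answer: $0$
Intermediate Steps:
$L = -168$ ($L = 24 \left(-7\right) = -168$)
$\left(L - 14\right) 0 \cdot 8 \cdot 5 = \left(-168 - 14\right) 0 \cdot 8 \cdot 5 = - 182 \cdot 0 \cdot 5 = \left(-182\right) 0 = 0$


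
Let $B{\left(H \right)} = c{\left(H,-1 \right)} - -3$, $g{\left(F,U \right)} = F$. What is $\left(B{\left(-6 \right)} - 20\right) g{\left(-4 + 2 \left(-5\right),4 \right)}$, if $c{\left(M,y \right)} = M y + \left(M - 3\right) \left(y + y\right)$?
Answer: $-98$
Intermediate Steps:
$c{\left(M,y \right)} = M y + 2 y \left(-3 + M\right)$ ($c{\left(M,y \right)} = M y + \left(-3 + M\right) 2 y = M y + 2 y \left(-3 + M\right)$)
$B{\left(H \right)} = 9 - 3 H$ ($B{\left(H \right)} = 3 \left(-1\right) \left(-2 + H\right) - -3 = \left(6 - 3 H\right) + 3 = 9 - 3 H$)
$\left(B{\left(-6 \right)} - 20\right) g{\left(-4 + 2 \left(-5\right),4 \right)} = \left(\left(9 - -18\right) - 20\right) \left(-4 + 2 \left(-5\right)\right) = \left(\left(9 + 18\right) - 20\right) \left(-4 - 10\right) = \left(27 - 20\right) \left(-14\right) = 7 \left(-14\right) = -98$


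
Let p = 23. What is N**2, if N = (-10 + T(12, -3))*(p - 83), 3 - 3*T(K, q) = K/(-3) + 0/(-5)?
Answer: 211600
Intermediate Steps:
T(K, q) = 1 + K/9 (T(K, q) = 1 - (K/(-3) + 0/(-5))/3 = 1 - (K*(-1/3) + 0*(-1/5))/3 = 1 - (-K/3 + 0)/3 = 1 - (-1)*K/9 = 1 + K/9)
N = 460 (N = (-10 + (1 + (1/9)*12))*(23 - 83) = (-10 + (1 + 4/3))*(-60) = (-10 + 7/3)*(-60) = -23/3*(-60) = 460)
N**2 = 460**2 = 211600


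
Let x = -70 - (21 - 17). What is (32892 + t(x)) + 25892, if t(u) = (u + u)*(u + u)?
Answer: 80688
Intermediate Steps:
x = -74 (x = -70 - 1*4 = -70 - 4 = -74)
t(u) = 4*u² (t(u) = (2*u)*(2*u) = 4*u²)
(32892 + t(x)) + 25892 = (32892 + 4*(-74)²) + 25892 = (32892 + 4*5476) + 25892 = (32892 + 21904) + 25892 = 54796 + 25892 = 80688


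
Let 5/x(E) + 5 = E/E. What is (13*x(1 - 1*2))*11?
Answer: -715/4 ≈ -178.75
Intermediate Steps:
x(E) = -5/4 (x(E) = 5/(-5 + E/E) = 5/(-5 + 1) = 5/(-4) = 5*(-¼) = -5/4)
(13*x(1 - 1*2))*11 = (13*(-5/4))*11 = -65/4*11 = -715/4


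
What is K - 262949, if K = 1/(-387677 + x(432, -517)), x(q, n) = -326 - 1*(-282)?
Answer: -101950849230/387721 ≈ -2.6295e+5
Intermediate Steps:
x(q, n) = -44 (x(q, n) = -326 + 282 = -44)
K = -1/387721 (K = 1/(-387677 - 44) = 1/(-387721) = -1/387721 ≈ -2.5792e-6)
K - 262949 = -1/387721 - 262949 = -101950849230/387721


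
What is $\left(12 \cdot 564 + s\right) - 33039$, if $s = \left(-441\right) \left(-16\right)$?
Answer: $-19215$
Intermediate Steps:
$s = 7056$
$\left(12 \cdot 564 + s\right) - 33039 = \left(12 \cdot 564 + 7056\right) - 33039 = \left(6768 + 7056\right) - 33039 = 13824 - 33039 = -19215$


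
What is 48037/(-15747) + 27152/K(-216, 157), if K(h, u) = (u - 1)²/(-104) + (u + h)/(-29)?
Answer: -12722458675/105930069 ≈ -120.10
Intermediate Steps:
K(h, u) = -h/29 - u/29 - (-1 + u)²/104 (K(h, u) = (-1 + u)²*(-1/104) + (h + u)*(-1/29) = -(-1 + u)²/104 + (-h/29 - u/29) = -h/29 - u/29 - (-1 + u)²/104)
48037/(-15747) + 27152/K(-216, 157) = 48037/(-15747) + 27152/(-1/29*(-216) - 1/29*157 - (-1 + 157)²/104) = 48037*(-1/15747) + 27152/(216/29 - 157/29 - 1/104*156²) = -48037/15747 + 27152/(216/29 - 157/29 - 1/104*24336) = -48037/15747 + 27152/(216/29 - 157/29 - 234) = -48037/15747 + 27152/(-6727/29) = -48037/15747 + 27152*(-29/6727) = -48037/15747 - 787408/6727 = -12722458675/105930069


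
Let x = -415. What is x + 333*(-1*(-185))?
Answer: 61190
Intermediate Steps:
x + 333*(-1*(-185)) = -415 + 333*(-1*(-185)) = -415 + 333*185 = -415 + 61605 = 61190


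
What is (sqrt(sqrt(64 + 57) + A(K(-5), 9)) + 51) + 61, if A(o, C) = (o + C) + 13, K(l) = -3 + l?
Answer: 117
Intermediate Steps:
A(o, C) = 13 + C + o (A(o, C) = (C + o) + 13 = 13 + C + o)
(sqrt(sqrt(64 + 57) + A(K(-5), 9)) + 51) + 61 = (sqrt(sqrt(64 + 57) + (13 + 9 + (-3 - 5))) + 51) + 61 = (sqrt(sqrt(121) + (13 + 9 - 8)) + 51) + 61 = (sqrt(11 + 14) + 51) + 61 = (sqrt(25) + 51) + 61 = (5 + 51) + 61 = 56 + 61 = 117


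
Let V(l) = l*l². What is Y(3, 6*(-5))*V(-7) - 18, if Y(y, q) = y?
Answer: -1047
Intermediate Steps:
V(l) = l³
Y(3, 6*(-5))*V(-7) - 18 = 3*(-7)³ - 18 = 3*(-343) - 18 = -1029 - 18 = -1047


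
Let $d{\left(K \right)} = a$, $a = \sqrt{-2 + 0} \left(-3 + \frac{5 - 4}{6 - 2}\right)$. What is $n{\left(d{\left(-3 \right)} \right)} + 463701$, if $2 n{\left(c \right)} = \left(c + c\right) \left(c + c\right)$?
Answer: $\frac{1854683}{4} \approx 4.6367 \cdot 10^{5}$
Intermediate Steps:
$a = - \frac{11 i \sqrt{2}}{4}$ ($a = \sqrt{-2} \left(-3 + 1 \cdot \frac{1}{4}\right) = i \sqrt{2} \left(-3 + 1 \cdot \frac{1}{4}\right) = i \sqrt{2} \left(-3 + \frac{1}{4}\right) = i \sqrt{2} \left(- \frac{11}{4}\right) = - \frac{11 i \sqrt{2}}{4} \approx - 3.8891 i$)
$d{\left(K \right)} = - \frac{11 i \sqrt{2}}{4}$
$n{\left(c \right)} = 2 c^{2}$ ($n{\left(c \right)} = \frac{\left(c + c\right) \left(c + c\right)}{2} = \frac{2 c 2 c}{2} = \frac{4 c^{2}}{2} = 2 c^{2}$)
$n{\left(d{\left(-3 \right)} \right)} + 463701 = 2 \left(- \frac{11 i \sqrt{2}}{4}\right)^{2} + 463701 = 2 \left(- \frac{121}{8}\right) + 463701 = - \frac{121}{4} + 463701 = \frac{1854683}{4}$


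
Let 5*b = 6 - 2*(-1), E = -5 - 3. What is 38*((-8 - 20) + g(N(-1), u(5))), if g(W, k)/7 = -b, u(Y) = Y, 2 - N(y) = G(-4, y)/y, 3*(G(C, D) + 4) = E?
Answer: -7448/5 ≈ -1489.6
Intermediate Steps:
E = -8
G(C, D) = -20/3 (G(C, D) = -4 + (⅓)*(-8) = -4 - 8/3 = -20/3)
N(y) = 2 + 20/(3*y) (N(y) = 2 - (-20)/(3*y) = 2 + 20/(3*y))
b = 8/5 (b = (6 - 2*(-1))/5 = (6 + 2)/5 = (⅕)*8 = 8/5 ≈ 1.6000)
g(W, k) = -56/5 (g(W, k) = 7*(-1*8/5) = 7*(-8/5) = -56/5)
38*((-8 - 20) + g(N(-1), u(5))) = 38*((-8 - 20) - 56/5) = 38*(-28 - 56/5) = 38*(-196/5) = -7448/5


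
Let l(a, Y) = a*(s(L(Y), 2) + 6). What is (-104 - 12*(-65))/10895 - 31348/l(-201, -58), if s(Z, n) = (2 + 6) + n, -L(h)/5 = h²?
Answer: 85927619/8759580 ≈ 9.8096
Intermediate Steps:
L(h) = -5*h²
s(Z, n) = 8 + n
l(a, Y) = 16*a (l(a, Y) = a*((8 + 2) + 6) = a*(10 + 6) = a*16 = 16*a)
(-104 - 12*(-65))/10895 - 31348/l(-201, -58) = (-104 - 12*(-65))/10895 - 31348/(16*(-201)) = (-104 + 780)*(1/10895) - 31348/(-3216) = 676*(1/10895) - 31348*(-1/3216) = 676/10895 + 7837/804 = 85927619/8759580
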